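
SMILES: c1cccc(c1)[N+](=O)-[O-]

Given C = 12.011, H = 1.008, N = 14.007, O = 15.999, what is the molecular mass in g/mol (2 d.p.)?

123.11

Molecular formula: C6H5NO2.
M = 6×12.011 + 5×1.008 + 1×14.007 + 2×15.999 = 123.11 g/mol.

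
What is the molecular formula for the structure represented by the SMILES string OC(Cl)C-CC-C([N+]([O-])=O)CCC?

C8H16ClNO3

Heavy atoms from the SMILES: 8 C, 1 Cl, 1 N, 3 O.
Implicit hydrogens by atom environment:
  5 × C: 2 H each → 10
  2 × C: 1 H each → 2
  1 × C: 3 H
  1 × Cl: no H
  1 × N (charge +1): no H
  1 × O: 1 H
  1 × O: no H
  1 × O (charge -1): no H
  Total hydrogens = 16.
Molecular formula: C8H16ClNO3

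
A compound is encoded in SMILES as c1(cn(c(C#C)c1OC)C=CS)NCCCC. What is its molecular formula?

Heavy atoms from the SMILES: 13 C, 2 N, 1 O, 1 S.
Implicit hydrogens by atom environment:
  3 × C: 2 H each → 6
  3 × C: 1 H each → 3
  3 × C (aromatic): no H
  2 × C: 3 H each → 6
  1 × C (aromatic): 1 H
  1 × C: no H
  1 × N: 1 H
  1 × N (aromatic): no H
  1 × O: no H
  1 × S: 1 H
  Total hydrogens = 18.
Molecular formula: C13H18N2OS

C13H18N2OS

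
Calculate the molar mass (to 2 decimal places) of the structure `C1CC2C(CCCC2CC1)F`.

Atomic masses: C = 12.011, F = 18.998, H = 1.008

Molecular formula: C10H17F.
M = 10×12.011 + 1×18.998 + 17×1.008 = 156.24 g/mol.

156.24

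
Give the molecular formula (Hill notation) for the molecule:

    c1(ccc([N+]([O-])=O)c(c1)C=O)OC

C8H7NO4

Heavy atoms from the SMILES: 8 C, 1 N, 4 O.
Implicit hydrogens by atom environment:
  3 × C (aromatic): 1 H each → 3
  3 × C (aromatic): no H
  3 × O: no H
  1 × C: 3 H
  1 × C: 1 H
  1 × N (charge +1): no H
  1 × O (charge -1): no H
  Total hydrogens = 7.
Molecular formula: C8H7NO4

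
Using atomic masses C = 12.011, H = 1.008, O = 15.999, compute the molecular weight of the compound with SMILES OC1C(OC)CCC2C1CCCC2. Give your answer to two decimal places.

184.28

Molecular formula: C11H20O2.
M = 11×12.011 + 20×1.008 + 2×15.999 = 184.28 g/mol.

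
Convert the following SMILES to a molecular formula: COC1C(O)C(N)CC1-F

C6H12FNO2

Heavy atoms from the SMILES: 6 C, 1 F, 1 N, 2 O.
Implicit hydrogens by atom environment:
  4 × C: 1 H each → 4
  1 × C: 3 H
  1 × C: 2 H
  1 × F: no H
  1 × N: 2 H
  1 × O: 1 H
  1 × O: no H
  Total hydrogens = 12.
Molecular formula: C6H12FNO2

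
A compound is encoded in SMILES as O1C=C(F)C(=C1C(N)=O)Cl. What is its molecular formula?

C5H3ClFNO2

Heavy atoms from the SMILES: 5 C, 1 Cl, 1 F, 1 N, 2 O.
Implicit hydrogens by atom environment:
  3 × C (aromatic): no H
  1 × C (aromatic): 1 H
  1 × C: no H
  1 × Cl: no H
  1 × F: no H
  1 × N: 2 H
  1 × O (aromatic): no H
  1 × O: no H
  Total hydrogens = 3.
Molecular formula: C5H3ClFNO2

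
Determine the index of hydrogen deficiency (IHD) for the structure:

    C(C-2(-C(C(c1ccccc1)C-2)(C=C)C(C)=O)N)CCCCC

7

Molecular formula from the SMILES: C20H29NO.
DoU = (2C + 2 + N − H − X)/2 = (2·20 + 2 + 1 − 29 − 0)/2 = 14/2 = 7.
(Structurally: 2 ring(s) + 5 π bond(s) = 7.)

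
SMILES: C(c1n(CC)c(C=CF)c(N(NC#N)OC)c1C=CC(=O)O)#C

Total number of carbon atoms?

15

The symbol for carbon appears 15 times in the SMILES. Lowercase c denotes aromatic carbon and counts toward C.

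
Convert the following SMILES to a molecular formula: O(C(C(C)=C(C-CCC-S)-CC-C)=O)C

C12H22O2S

Heavy atoms from the SMILES: 12 C, 2 O, 1 S.
Implicit hydrogens by atom environment:
  6 × C: 2 H each → 12
  3 × C: 3 H each → 9
  3 × C: no H
  2 × O: no H
  1 × S: 1 H
  Total hydrogens = 22.
Molecular formula: C12H22O2S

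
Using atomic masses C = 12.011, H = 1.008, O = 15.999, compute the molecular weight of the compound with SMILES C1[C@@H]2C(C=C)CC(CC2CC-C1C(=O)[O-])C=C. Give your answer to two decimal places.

233.33

Molecular formula: C15H21O2-.
M = 15×12.011 + 21×1.008 + 2×15.999 = 233.33 g/mol.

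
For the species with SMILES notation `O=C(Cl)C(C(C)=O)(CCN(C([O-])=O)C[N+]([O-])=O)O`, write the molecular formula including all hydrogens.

C8H10ClN2O7-

Heavy atoms from the SMILES: 8 C, 1 Cl, 2 N, 7 O.
Implicit hydrogens by atom environment:
  4 × C: no H
  4 × O: no H
  3 × C: 2 H each → 6
  2 × O (charge -1): no H
  1 × C: 3 H
  1 × Cl: no H
  1 × N: no H
  1 × N (charge +1): no H
  1 × O: 1 H
  Total hydrogens = 10.
Net charge -1.
Molecular formula: C8H10ClN2O7-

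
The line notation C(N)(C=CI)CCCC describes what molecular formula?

C7H14IN

Heavy atoms from the SMILES: 7 C, 1 I, 1 N.
Implicit hydrogens by atom environment:
  3 × C: 2 H each → 6
  3 × C: 1 H each → 3
  1 × C: 3 H
  1 × I: no H
  1 × N: 2 H
  Total hydrogens = 14.
Molecular formula: C7H14IN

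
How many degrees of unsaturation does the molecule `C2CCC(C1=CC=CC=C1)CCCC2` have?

Molecular formula from the SMILES: C14H20.
DoU = (2C + 2 + N − H − X)/2 = (2·14 + 2 + 0 − 20 − 0)/2 = 10/2 = 5.
(Structurally: 2 ring(s) + 3 π bond(s) = 5.)

5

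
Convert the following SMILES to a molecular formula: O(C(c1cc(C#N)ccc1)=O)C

Heavy atoms from the SMILES: 9 C, 1 N, 2 O.
Implicit hydrogens by atom environment:
  4 × C (aromatic): 1 H each → 4
  2 × C (aromatic): no H
  2 × C: no H
  2 × O: no H
  1 × C: 3 H
  1 × N: no H
  Total hydrogens = 7.
Molecular formula: C9H7NO2

C9H7NO2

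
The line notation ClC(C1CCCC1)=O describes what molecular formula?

C6H9ClO

Heavy atoms from the SMILES: 6 C, 1 Cl, 1 O.
Implicit hydrogens by atom environment:
  4 × C: 2 H each → 8
  1 × C: 1 H
  1 × C: no H
  1 × Cl: no H
  1 × O: no H
  Total hydrogens = 9.
Molecular formula: C6H9ClO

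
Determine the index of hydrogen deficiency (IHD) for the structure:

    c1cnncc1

4

Molecular formula from the SMILES: C4H4N2.
DoU = (2C + 2 + N − H − X)/2 = (2·4 + 2 + 2 − 4 − 0)/2 = 8/2 = 4.
(Structurally: 1 ring(s) + 3 π bond(s) = 4.)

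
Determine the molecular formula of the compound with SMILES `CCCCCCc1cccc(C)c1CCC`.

Heavy atoms from the SMILES: 16 C.
Implicit hydrogens by atom environment:
  7 × C: 2 H each → 14
  3 × C: 3 H each → 9
  3 × C (aromatic): 1 H each → 3
  3 × C (aromatic): no H
  Total hydrogens = 26.
Molecular formula: C16H26

C16H26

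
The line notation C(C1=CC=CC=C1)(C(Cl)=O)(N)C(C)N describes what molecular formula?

Heavy atoms from the SMILES: 10 C, 1 Cl, 2 N, 1 O.
Implicit hydrogens by atom environment:
  5 × C (aromatic): 1 H each → 5
  2 × C: no H
  2 × N: 2 H each → 4
  1 × C: 3 H
  1 × C: 1 H
  1 × C (aromatic): no H
  1 × Cl: no H
  1 × O: no H
  Total hydrogens = 13.
Molecular formula: C10H13ClN2O

C10H13ClN2O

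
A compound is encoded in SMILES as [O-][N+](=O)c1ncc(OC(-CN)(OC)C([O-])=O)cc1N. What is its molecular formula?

C9H11N4O6-

Heavy atoms from the SMILES: 9 C, 4 N, 6 O.
Implicit hydrogens by atom environment:
  4 × O: no H
  3 × C (aromatic): no H
  2 × C (aromatic): 1 H each → 2
  2 × C: no H
  2 × N: 2 H each → 4
  2 × O (charge -1): no H
  1 × C: 3 H
  1 × C: 2 H
  1 × N (aromatic): no H
  1 × N (charge +1): no H
  Total hydrogens = 11.
Net charge -1.
Molecular formula: C9H11N4O6-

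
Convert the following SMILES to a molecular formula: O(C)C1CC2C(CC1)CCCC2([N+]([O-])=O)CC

C13H23NO3

Heavy atoms from the SMILES: 13 C, 1 N, 3 O.
Implicit hydrogens by atom environment:
  7 × C: 2 H each → 14
  3 × C: 1 H each → 3
  2 × C: 3 H each → 6
  2 × O: no H
  1 × C: no H
  1 × N (charge +1): no H
  1 × O (charge -1): no H
  Total hydrogens = 23.
Molecular formula: C13H23NO3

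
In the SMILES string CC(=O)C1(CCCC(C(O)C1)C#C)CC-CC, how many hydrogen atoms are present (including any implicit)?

24

Hydrogens are implicit in SMILES; fill each atom to its normal valence:
  7 × C: 2 H each → 14
  3 × C: 1 H each → 3
  3 × C: no H
  2 × C: 3 H each → 6
  1 × O: 1 H
  1 × O: no H
  Total hydrogens = 24.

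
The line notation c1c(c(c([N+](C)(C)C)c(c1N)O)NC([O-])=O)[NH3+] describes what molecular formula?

Heavy atoms from the SMILES: 10 C, 4 N, 3 O.
Implicit hydrogens by atom environment:
  5 × C (aromatic): no H
  3 × C: 3 H each → 9
  1 × C (aromatic): 1 H
  1 × C: no H
  1 × N (charge +1): 3 H
  1 × N: 2 H
  1 × N: 1 H
  1 × N (charge +1): no H
  1 × O: 1 H
  1 × O: no H
  1 × O (charge -1): no H
  Total hydrogens = 17.
Net charge +1.
Molecular formula: C10H17N4O3+

C10H17N4O3+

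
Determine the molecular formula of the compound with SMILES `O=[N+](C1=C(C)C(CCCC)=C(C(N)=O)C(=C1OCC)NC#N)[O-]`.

Heavy atoms from the SMILES: 15 C, 4 N, 4 O.
Implicit hydrogens by atom environment:
  6 × C (aromatic): no H
  4 × C: 2 H each → 8
  3 × C: 3 H each → 9
  3 × O: no H
  2 × C: no H
  1 × N: 2 H
  1 × N: 1 H
  1 × N (charge +1): no H
  1 × N: no H
  1 × O (charge -1): no H
  Total hydrogens = 20.
Molecular formula: C15H20N4O4

C15H20N4O4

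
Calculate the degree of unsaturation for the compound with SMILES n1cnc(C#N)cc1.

Molecular formula from the SMILES: C5H3N3.
DoU = (2C + 2 + N − H − X)/2 = (2·5 + 2 + 3 − 3 − 0)/2 = 12/2 = 6.
(Structurally: 1 ring(s) + 5 π bond(s) = 6.)

6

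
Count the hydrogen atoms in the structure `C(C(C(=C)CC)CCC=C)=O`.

16

Hydrogens are implicit in SMILES; fill each atom to its normal valence:
  5 × C: 2 H each → 10
  3 × C: 1 H each → 3
  1 × C: 3 H
  1 × C: no H
  1 × O: no H
  Total hydrogens = 16.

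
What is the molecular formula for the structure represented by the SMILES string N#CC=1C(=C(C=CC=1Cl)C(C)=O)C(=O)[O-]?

C10H5ClNO3-

Heavy atoms from the SMILES: 10 C, 1 Cl, 1 N, 3 O.
Implicit hydrogens by atom environment:
  4 × C (aromatic): no H
  3 × C: no H
  2 × C (aromatic): 1 H each → 2
  2 × O: no H
  1 × C: 3 H
  1 × Cl: no H
  1 × N: no H
  1 × O (charge -1): no H
  Total hydrogens = 5.
Net charge -1.
Molecular formula: C10H5ClNO3-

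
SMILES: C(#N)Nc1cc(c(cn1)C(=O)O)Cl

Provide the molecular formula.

Heavy atoms from the SMILES: 7 C, 1 Cl, 3 N, 2 O.
Implicit hydrogens by atom environment:
  3 × C (aromatic): no H
  2 × C (aromatic): 1 H each → 2
  2 × C: no H
  1 × Cl: no H
  1 × N: 1 H
  1 × N (aromatic): no H
  1 × N: no H
  1 × O: 1 H
  1 × O: no H
  Total hydrogens = 4.
Molecular formula: C7H4ClN3O2

C7H4ClN3O2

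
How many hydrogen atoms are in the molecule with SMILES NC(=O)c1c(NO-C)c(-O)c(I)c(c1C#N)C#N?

7

Hydrogens are implicit in SMILES; fill each atom to its normal valence:
  6 × C (aromatic): no H
  3 × C: no H
  2 × N: no H
  2 × O: no H
  1 × C: 3 H
  1 × I: no H
  1 × N: 2 H
  1 × N: 1 H
  1 × O: 1 H
  Total hydrogens = 7.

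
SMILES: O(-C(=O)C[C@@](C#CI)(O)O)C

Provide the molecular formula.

C6H7IO4

Heavy atoms from the SMILES: 6 C, 1 I, 4 O.
Implicit hydrogens by atom environment:
  4 × C: no H
  2 × O: 1 H each → 2
  2 × O: no H
  1 × C: 3 H
  1 × C: 2 H
  1 × I: no H
  Total hydrogens = 7.
Molecular formula: C6H7IO4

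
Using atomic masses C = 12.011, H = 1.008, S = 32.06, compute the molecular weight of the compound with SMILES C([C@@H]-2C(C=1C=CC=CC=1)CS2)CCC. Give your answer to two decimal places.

Molecular formula: C13H18S.
M = 13×12.011 + 18×1.008 + 1×32.06 = 206.35 g/mol.

206.35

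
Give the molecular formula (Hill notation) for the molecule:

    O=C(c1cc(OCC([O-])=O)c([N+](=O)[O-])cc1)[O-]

Heavy atoms from the SMILES: 9 C, 1 N, 7 O.
Implicit hydrogens by atom environment:
  4 × O: no H
  3 × C (aromatic): 1 H each → 3
  3 × C (aromatic): no H
  3 × O (charge -1): no H
  2 × C: no H
  1 × C: 2 H
  1 × N (charge +1): no H
  Total hydrogens = 5.
Net charge -2.
Molecular formula: [C9H5NO7]2-

[C9H5NO7]2-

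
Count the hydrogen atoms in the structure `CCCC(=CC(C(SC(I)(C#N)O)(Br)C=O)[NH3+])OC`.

17

Hydrogens are implicit in SMILES; fill each atom to its normal valence:
  4 × C: no H
  3 × C: 1 H each → 3
  2 × C: 3 H each → 6
  2 × C: 2 H each → 4
  2 × O: no H
  1 × Br: no H
  1 × I: no H
  1 × N (charge +1): 3 H
  1 × N: no H
  1 × O: 1 H
  1 × S: no H
  Total hydrogens = 17.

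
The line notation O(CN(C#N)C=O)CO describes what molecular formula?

Heavy atoms from the SMILES: 4 C, 2 N, 3 O.
Implicit hydrogens by atom environment:
  2 × C: 2 H each → 4
  2 × N: no H
  2 × O: no H
  1 × C: 1 H
  1 × C: no H
  1 × O: 1 H
  Total hydrogens = 6.
Molecular formula: C4H6N2O3

C4H6N2O3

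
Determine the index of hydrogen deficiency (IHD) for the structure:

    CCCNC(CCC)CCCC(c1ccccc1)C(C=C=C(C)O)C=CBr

Molecular formula from the SMILES: C24H36BrNO.
DoU = (2C + 2 + N − H − X)/2 = (2·24 + 2 + 1 − 36 − 1)/2 = 14/2 = 7.
(Structurally: 1 ring(s) + 6 π bond(s) = 7.)

7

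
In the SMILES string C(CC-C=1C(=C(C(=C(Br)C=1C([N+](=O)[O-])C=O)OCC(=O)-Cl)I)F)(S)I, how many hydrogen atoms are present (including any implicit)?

10

Hydrogens are implicit in SMILES; fill each atom to its normal valence:
  6 × C (aromatic): no H
  4 × O: no H
  3 × C: 2 H each → 6
  3 × C: 1 H each → 3
  2 × I: no H
  1 × Br: no H
  1 × C: no H
  1 × Cl: no H
  1 × F: no H
  1 × N (charge +1): no H
  1 × O (charge -1): no H
  1 × S: 1 H
  Total hydrogens = 10.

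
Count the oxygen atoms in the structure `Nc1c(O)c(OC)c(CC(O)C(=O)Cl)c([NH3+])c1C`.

4

The symbol for oxygen appears 4 times in the SMILES.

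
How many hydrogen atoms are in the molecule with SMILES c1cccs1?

4

Hydrogens are implicit in SMILES; fill each atom to its normal valence:
  4 × C (aromatic): 1 H each → 4
  1 × S (aromatic): no H
  Total hydrogens = 4.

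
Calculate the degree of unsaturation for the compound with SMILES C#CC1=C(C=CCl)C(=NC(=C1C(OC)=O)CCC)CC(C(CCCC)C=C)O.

Molecular formula from the SMILES: C23H30ClNO3.
DoU = (2C + 2 + N − H − X)/2 = (2·23 + 2 + 1 − 30 − 1)/2 = 18/2 = 9.
(Structurally: 1 ring(s) + 8 π bond(s) = 9.)

9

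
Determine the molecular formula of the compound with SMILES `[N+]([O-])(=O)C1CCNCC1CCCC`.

C9H18N2O2

Heavy atoms from the SMILES: 9 C, 2 N, 2 O.
Implicit hydrogens by atom environment:
  6 × C: 2 H each → 12
  2 × C: 1 H each → 2
  1 × C: 3 H
  1 × N: 1 H
  1 × N (charge +1): no H
  1 × O: no H
  1 × O (charge -1): no H
  Total hydrogens = 18.
Molecular formula: C9H18N2O2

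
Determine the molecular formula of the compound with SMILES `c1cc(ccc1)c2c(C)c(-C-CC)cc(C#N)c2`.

C17H17N

Heavy atoms from the SMILES: 17 C, 1 N.
Implicit hydrogens by atom environment:
  7 × C (aromatic): 1 H each → 7
  5 × C (aromatic): no H
  2 × C: 3 H each → 6
  2 × C: 2 H each → 4
  1 × C: no H
  1 × N: no H
  Total hydrogens = 17.
Molecular formula: C17H17N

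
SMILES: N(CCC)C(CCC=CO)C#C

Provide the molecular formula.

C10H17NO

Heavy atoms from the SMILES: 10 C, 1 N, 1 O.
Implicit hydrogens by atom environment:
  4 × C: 2 H each → 8
  4 × C: 1 H each → 4
  1 × C: 3 H
  1 × C: no H
  1 × N: 1 H
  1 × O: 1 H
  Total hydrogens = 17.
Molecular formula: C10H17NO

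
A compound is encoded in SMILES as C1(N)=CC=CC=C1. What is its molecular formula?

C6H7N

Heavy atoms from the SMILES: 6 C, 1 N.
Implicit hydrogens by atom environment:
  5 × C (aromatic): 1 H each → 5
  1 × C (aromatic): no H
  1 × N: 2 H
  Total hydrogens = 7.
Molecular formula: C6H7N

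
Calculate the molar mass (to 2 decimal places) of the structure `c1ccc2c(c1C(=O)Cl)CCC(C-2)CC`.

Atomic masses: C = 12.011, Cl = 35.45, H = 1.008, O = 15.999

Molecular formula: C13H15ClO.
M = 13×12.011 + 1×35.45 + 15×1.008 + 1×15.999 = 222.71 g/mol.

222.71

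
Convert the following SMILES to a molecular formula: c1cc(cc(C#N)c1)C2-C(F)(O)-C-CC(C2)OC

C14H16FNO2

Heavy atoms from the SMILES: 14 C, 1 F, 1 N, 2 O.
Implicit hydrogens by atom environment:
  4 × C (aromatic): 1 H each → 4
  3 × C: 2 H each → 6
  2 × C: 1 H each → 2
  2 × C: no H
  2 × C (aromatic): no H
  1 × C: 3 H
  1 × F: no H
  1 × N: no H
  1 × O: 1 H
  1 × O: no H
  Total hydrogens = 16.
Molecular formula: C14H16FNO2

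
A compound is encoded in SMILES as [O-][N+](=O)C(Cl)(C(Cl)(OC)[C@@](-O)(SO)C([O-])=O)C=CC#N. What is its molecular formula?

C8H7Cl2N2O7S-

Heavy atoms from the SMILES: 8 C, 2 Cl, 2 N, 7 O, 1 S.
Implicit hydrogens by atom environment:
  5 × C: no H
  3 × O: no H
  2 × C: 1 H each → 2
  2 × Cl: no H
  2 × O: 1 H each → 2
  2 × O (charge -1): no H
  1 × C: 3 H
  1 × N (charge +1): no H
  1 × N: no H
  1 × S: no H
  Total hydrogens = 7.
Net charge -1.
Molecular formula: C8H7Cl2N2O7S-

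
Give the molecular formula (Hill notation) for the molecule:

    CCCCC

Heavy atoms from the SMILES: 5 C.
Implicit hydrogens by atom environment:
  3 × C: 2 H each → 6
  2 × C: 3 H each → 6
  Total hydrogens = 12.
Molecular formula: C5H12

C5H12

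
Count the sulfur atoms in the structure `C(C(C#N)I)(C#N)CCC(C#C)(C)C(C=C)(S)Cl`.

The symbol for sulfur appears 1 time in the SMILES.

1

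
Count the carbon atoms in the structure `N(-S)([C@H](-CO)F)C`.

3

The symbol for carbon appears 3 times in the SMILES.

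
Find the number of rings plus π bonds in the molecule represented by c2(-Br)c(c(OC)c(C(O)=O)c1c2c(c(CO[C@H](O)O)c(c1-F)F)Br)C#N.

10

Molecular formula from the SMILES: C15H9Br2F2NO6.
DoU = (2C + 2 + N − H − X)/2 = (2·15 + 2 + 1 − 9 − 4)/2 = 20/2 = 10.
(Structurally: 2 ring(s) + 8 π bond(s) = 10.)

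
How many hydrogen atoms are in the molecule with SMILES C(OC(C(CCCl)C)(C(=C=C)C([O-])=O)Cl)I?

Hydrogens are implicit in SMILES; fill each atom to its normal valence:
  4 × C: 2 H each → 8
  4 × C: no H
  2 × Cl: no H
  2 × O: no H
  1 × C: 3 H
  1 × C: 1 H
  1 × I: no H
  1 × O (charge -1): no H
  Total hydrogens = 12.

12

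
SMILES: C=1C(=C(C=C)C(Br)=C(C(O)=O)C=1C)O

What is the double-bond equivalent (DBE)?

6

Molecular formula from the SMILES: C10H9BrO3.
DoU = (2C + 2 + N − H − X)/2 = (2·10 + 2 + 0 − 9 − 1)/2 = 12/2 = 6.
(Structurally: 1 ring(s) + 5 π bond(s) = 6.)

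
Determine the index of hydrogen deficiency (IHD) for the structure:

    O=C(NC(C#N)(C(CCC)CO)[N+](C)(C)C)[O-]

Molecular formula from the SMILES: C11H21N3O3.
DoU = (2C + 2 + N − H − X)/2 = (2·11 + 2 + 3 − 21 − 0)/2 = 6/2 = 3.
(Structurally: 0 ring(s) + 3 π bond(s) = 3.)

3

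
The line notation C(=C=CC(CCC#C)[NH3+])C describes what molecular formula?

Heavy atoms from the SMILES: 9 C, 1 N.
Implicit hydrogens by atom environment:
  4 × C: 1 H each → 4
  2 × C: 2 H each → 4
  2 × C: no H
  1 × C: 3 H
  1 × N (charge +1): 3 H
  Total hydrogens = 14.
Net charge +1.
Molecular formula: C9H14N+

C9H14N+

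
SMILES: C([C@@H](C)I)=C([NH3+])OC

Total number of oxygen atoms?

1

The symbol for oxygen appears 1 time in the SMILES.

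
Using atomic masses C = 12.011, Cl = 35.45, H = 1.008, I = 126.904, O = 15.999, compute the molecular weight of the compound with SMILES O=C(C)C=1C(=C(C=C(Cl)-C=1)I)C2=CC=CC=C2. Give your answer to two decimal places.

Molecular formula: C14H10ClIO.
M = 14×12.011 + 1×35.45 + 10×1.008 + 1×126.904 + 1×15.999 = 356.59 g/mol.

356.59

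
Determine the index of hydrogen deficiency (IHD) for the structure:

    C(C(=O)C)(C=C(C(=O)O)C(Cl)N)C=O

4

Molecular formula from the SMILES: C8H10ClNO4.
DoU = (2C + 2 + N − H − X)/2 = (2·8 + 2 + 1 − 10 − 1)/2 = 8/2 = 4.
(Structurally: 0 ring(s) + 4 π bond(s) = 4.)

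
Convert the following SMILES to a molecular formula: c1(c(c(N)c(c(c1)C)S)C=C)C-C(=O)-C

C12H15NOS

Heavy atoms from the SMILES: 12 C, 1 N, 1 O, 1 S.
Implicit hydrogens by atom environment:
  5 × C (aromatic): no H
  2 × C: 3 H each → 6
  2 × C: 2 H each → 4
  1 × C (aromatic): 1 H
  1 × C: 1 H
  1 × C: no H
  1 × N: 2 H
  1 × O: no H
  1 × S: 1 H
  Total hydrogens = 15.
Molecular formula: C12H15NOS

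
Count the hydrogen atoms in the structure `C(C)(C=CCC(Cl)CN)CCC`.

20

Hydrogens are implicit in SMILES; fill each atom to its normal valence:
  4 × C: 2 H each → 8
  4 × C: 1 H each → 4
  2 × C: 3 H each → 6
  1 × Cl: no H
  1 × N: 2 H
  Total hydrogens = 20.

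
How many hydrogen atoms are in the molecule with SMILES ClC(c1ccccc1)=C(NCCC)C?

Hydrogens are implicit in SMILES; fill each atom to its normal valence:
  5 × C (aromatic): 1 H each → 5
  2 × C: 3 H each → 6
  2 × C: 2 H each → 4
  2 × C: no H
  1 × C (aromatic): no H
  1 × Cl: no H
  1 × N: 1 H
  Total hydrogens = 16.

16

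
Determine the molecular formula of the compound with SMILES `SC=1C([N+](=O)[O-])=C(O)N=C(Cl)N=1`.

C4H2ClN3O3S

Heavy atoms from the SMILES: 4 C, 1 Cl, 3 N, 3 O, 1 S.
Implicit hydrogens by atom environment:
  4 × C (aromatic): no H
  2 × N (aromatic): no H
  1 × Cl: no H
  1 × N (charge +1): no H
  1 × O: 1 H
  1 × O: no H
  1 × O (charge -1): no H
  1 × S: 1 H
  Total hydrogens = 2.
Molecular formula: C4H2ClN3O3S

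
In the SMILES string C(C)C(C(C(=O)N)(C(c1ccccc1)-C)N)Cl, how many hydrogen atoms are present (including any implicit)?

19

Hydrogens are implicit in SMILES; fill each atom to its normal valence:
  5 × C (aromatic): 1 H each → 5
  2 × C: 3 H each → 6
  2 × C: 1 H each → 2
  2 × C: no H
  2 × N: 2 H each → 4
  1 × C: 2 H
  1 × C (aromatic): no H
  1 × Cl: no H
  1 × O: no H
  Total hydrogens = 19.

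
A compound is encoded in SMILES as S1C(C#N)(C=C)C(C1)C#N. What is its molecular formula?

Heavy atoms from the SMILES: 7 C, 2 N, 1 S.
Implicit hydrogens by atom environment:
  3 × C: no H
  2 × C: 2 H each → 4
  2 × C: 1 H each → 2
  2 × N: no H
  1 × S: no H
  Total hydrogens = 6.
Molecular formula: C7H6N2S

C7H6N2S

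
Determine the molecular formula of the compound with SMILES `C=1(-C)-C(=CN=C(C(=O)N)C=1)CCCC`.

Heavy atoms from the SMILES: 11 C, 2 N, 1 O.
Implicit hydrogens by atom environment:
  3 × C: 2 H each → 6
  3 × C (aromatic): no H
  2 × C: 3 H each → 6
  2 × C (aromatic): 1 H each → 2
  1 × C: no H
  1 × N: 2 H
  1 × N (aromatic): no H
  1 × O: no H
  Total hydrogens = 16.
Molecular formula: C11H16N2O

C11H16N2O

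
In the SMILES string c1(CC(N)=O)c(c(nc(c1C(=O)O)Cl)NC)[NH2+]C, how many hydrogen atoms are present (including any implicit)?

14

Hydrogens are implicit in SMILES; fill each atom to its normal valence:
  5 × C (aromatic): no H
  2 × C: 3 H each → 6
  2 × C: no H
  2 × O: no H
  1 × C: 2 H
  1 × Cl: no H
  1 × N (charge +1): 2 H
  1 × N: 2 H
  1 × N: 1 H
  1 × N (aromatic): no H
  1 × O: 1 H
  Total hydrogens = 14.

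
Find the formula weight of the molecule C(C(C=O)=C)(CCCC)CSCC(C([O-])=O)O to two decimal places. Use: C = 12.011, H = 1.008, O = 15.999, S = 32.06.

259.34

Molecular formula: C12H19O4S-.
M = 12×12.011 + 19×1.008 + 4×15.999 + 1×32.06 = 259.34 g/mol.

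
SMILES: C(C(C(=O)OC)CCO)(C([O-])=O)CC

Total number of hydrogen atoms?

15

Hydrogens are implicit in SMILES; fill each atom to its normal valence:
  3 × C: 2 H each → 6
  3 × O: no H
  2 × C: 3 H each → 6
  2 × C: 1 H each → 2
  2 × C: no H
  1 × O: 1 H
  1 × O (charge -1): no H
  Total hydrogens = 15.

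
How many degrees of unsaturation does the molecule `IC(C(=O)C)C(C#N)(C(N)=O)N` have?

4

Molecular formula from the SMILES: C6H8IN3O2.
DoU = (2C + 2 + N − H − X)/2 = (2·6 + 2 + 3 − 8 − 1)/2 = 8/2 = 4.
(Structurally: 0 ring(s) + 4 π bond(s) = 4.)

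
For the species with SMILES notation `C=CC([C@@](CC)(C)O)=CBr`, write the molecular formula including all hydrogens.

C8H13BrO

Heavy atoms from the SMILES: 1 Br, 8 C, 1 O.
Implicit hydrogens by atom environment:
  2 × C: 3 H each → 6
  2 × C: 2 H each → 4
  2 × C: 1 H each → 2
  2 × C: no H
  1 × Br: no H
  1 × O: 1 H
  Total hydrogens = 13.
Molecular formula: C8H13BrO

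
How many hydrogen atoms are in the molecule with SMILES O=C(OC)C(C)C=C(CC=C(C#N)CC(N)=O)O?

16

Hydrogens are implicit in SMILES; fill each atom to its normal valence:
  5 × C: no H
  3 × C: 1 H each → 3
  3 × O: no H
  2 × C: 3 H each → 6
  2 × C: 2 H each → 4
  1 × N: 2 H
  1 × N: no H
  1 × O: 1 H
  Total hydrogens = 16.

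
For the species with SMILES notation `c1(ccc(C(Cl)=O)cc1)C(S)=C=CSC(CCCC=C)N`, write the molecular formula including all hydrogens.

Heavy atoms from the SMILES: 16 C, 1 Cl, 1 N, 1 O, 2 S.
Implicit hydrogens by atom environment:
  4 × C: 2 H each → 8
  4 × C (aromatic): 1 H each → 4
  3 × C: 1 H each → 3
  3 × C: no H
  2 × C (aromatic): no H
  1 × Cl: no H
  1 × N: 2 H
  1 × O: no H
  1 × S: 1 H
  1 × S: no H
  Total hydrogens = 18.
Molecular formula: C16H18ClNOS2

C16H18ClNOS2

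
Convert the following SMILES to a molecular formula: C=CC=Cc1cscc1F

Heavy atoms from the SMILES: 8 C, 1 F, 1 S.
Implicit hydrogens by atom environment:
  3 × C: 1 H each → 3
  2 × C (aromatic): 1 H each → 2
  2 × C (aromatic): no H
  1 × C: 2 H
  1 × F: no H
  1 × S (aromatic): no H
  Total hydrogens = 7.
Molecular formula: C8H7FS

C8H7FS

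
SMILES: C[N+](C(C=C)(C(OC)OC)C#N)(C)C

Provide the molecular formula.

Heavy atoms from the SMILES: 10 C, 2 N, 2 O.
Implicit hydrogens by atom environment:
  5 × C: 3 H each → 15
  2 × C: 1 H each → 2
  2 × C: no H
  2 × O: no H
  1 × C: 2 H
  1 × N (charge +1): no H
  1 × N: no H
  Total hydrogens = 19.
Net charge +1.
Molecular formula: C10H19N2O2+

C10H19N2O2+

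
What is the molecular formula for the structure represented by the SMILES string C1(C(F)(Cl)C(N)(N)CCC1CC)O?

C8H16ClFN2O

Heavy atoms from the SMILES: 8 C, 1 Cl, 1 F, 2 N, 1 O.
Implicit hydrogens by atom environment:
  3 × C: 2 H each → 6
  2 × C: 1 H each → 2
  2 × C: no H
  2 × N: 2 H each → 4
  1 × C: 3 H
  1 × Cl: no H
  1 × F: no H
  1 × O: 1 H
  Total hydrogens = 16.
Molecular formula: C8H16ClFN2O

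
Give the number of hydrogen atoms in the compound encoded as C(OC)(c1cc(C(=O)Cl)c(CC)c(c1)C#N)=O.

Hydrogens are implicit in SMILES; fill each atom to its normal valence:
  4 × C (aromatic): no H
  3 × C: no H
  3 × O: no H
  2 × C: 3 H each → 6
  2 × C (aromatic): 1 H each → 2
  1 × C: 2 H
  1 × Cl: no H
  1 × N: no H
  Total hydrogens = 10.

10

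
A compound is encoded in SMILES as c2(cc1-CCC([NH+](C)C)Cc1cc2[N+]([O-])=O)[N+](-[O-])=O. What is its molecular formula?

Heavy atoms from the SMILES: 12 C, 3 N, 4 O.
Implicit hydrogens by atom environment:
  4 × C (aromatic): no H
  3 × C: 2 H each → 6
  2 × C: 3 H each → 6
  2 × C (aromatic): 1 H each → 2
  2 × N (charge +1): no H
  2 × O: no H
  2 × O (charge -1): no H
  1 × C: 1 H
  1 × N (charge +1): 1 H
  Total hydrogens = 16.
Net charge +1.
Molecular formula: C12H16N3O4+

C12H16N3O4+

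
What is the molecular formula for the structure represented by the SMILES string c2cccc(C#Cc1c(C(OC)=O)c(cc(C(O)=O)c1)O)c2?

C17H12O5

Heavy atoms from the SMILES: 17 C, 5 O.
Implicit hydrogens by atom environment:
  7 × C (aromatic): 1 H each → 7
  5 × C (aromatic): no H
  4 × C: no H
  3 × O: no H
  2 × O: 1 H each → 2
  1 × C: 3 H
  Total hydrogens = 12.
Molecular formula: C17H12O5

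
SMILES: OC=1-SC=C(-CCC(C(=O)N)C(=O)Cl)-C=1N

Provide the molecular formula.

C9H11ClN2O3S

Heavy atoms from the SMILES: 9 C, 1 Cl, 2 N, 3 O, 1 S.
Implicit hydrogens by atom environment:
  3 × C (aromatic): no H
  2 × C: 2 H each → 4
  2 × C: no H
  2 × N: 2 H each → 4
  2 × O: no H
  1 × C (aromatic): 1 H
  1 × C: 1 H
  1 × Cl: no H
  1 × O: 1 H
  1 × S (aromatic): no H
  Total hydrogens = 11.
Molecular formula: C9H11ClN2O3S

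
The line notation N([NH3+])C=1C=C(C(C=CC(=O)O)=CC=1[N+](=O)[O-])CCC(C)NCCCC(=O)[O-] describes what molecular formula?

Heavy atoms from the SMILES: 17 C, 4 N, 6 O.
Implicit hydrogens by atom environment:
  5 × C: 2 H each → 10
  4 × C (aromatic): no H
  3 × C: 1 H each → 3
  3 × O: no H
  2 × C (aromatic): 1 H each → 2
  2 × C: no H
  2 × N: 1 H each → 2
  2 × O (charge -1): no H
  1 × C: 3 H
  1 × N (charge +1): 3 H
  1 × N (charge +1): no H
  1 × O: 1 H
  Total hydrogens = 24.
Molecular formula: C17H24N4O6

C17H24N4O6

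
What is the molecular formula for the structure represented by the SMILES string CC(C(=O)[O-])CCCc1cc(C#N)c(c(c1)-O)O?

C13H14NO4-

Heavy atoms from the SMILES: 13 C, 1 N, 4 O.
Implicit hydrogens by atom environment:
  4 × C (aromatic): no H
  3 × C: 2 H each → 6
  2 × C (aromatic): 1 H each → 2
  2 × C: no H
  2 × O: 1 H each → 2
  1 × C: 3 H
  1 × C: 1 H
  1 × N: no H
  1 × O: no H
  1 × O (charge -1): no H
  Total hydrogens = 14.
Net charge -1.
Molecular formula: C13H14NO4-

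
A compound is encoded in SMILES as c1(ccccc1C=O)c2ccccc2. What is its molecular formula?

C13H10O

Heavy atoms from the SMILES: 13 C, 1 O.
Implicit hydrogens by atom environment:
  9 × C (aromatic): 1 H each → 9
  3 × C (aromatic): no H
  1 × C: 1 H
  1 × O: no H
  Total hydrogens = 10.
Molecular formula: C13H10O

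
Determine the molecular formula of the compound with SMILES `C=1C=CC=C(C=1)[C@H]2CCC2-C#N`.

C11H11N

Heavy atoms from the SMILES: 11 C, 1 N.
Implicit hydrogens by atom environment:
  5 × C (aromatic): 1 H each → 5
  2 × C: 2 H each → 4
  2 × C: 1 H each → 2
  1 × C: no H
  1 × C (aromatic): no H
  1 × N: no H
  Total hydrogens = 11.
Molecular formula: C11H11N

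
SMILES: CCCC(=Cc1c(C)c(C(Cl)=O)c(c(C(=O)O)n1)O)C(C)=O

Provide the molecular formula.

C15H16ClNO5

Heavy atoms from the SMILES: 15 C, 1 Cl, 1 N, 5 O.
Implicit hydrogens by atom environment:
  5 × C (aromatic): no H
  4 × C: no H
  3 × C: 3 H each → 9
  3 × O: no H
  2 × C: 2 H each → 4
  2 × O: 1 H each → 2
  1 × C: 1 H
  1 × Cl: no H
  1 × N (aromatic): no H
  Total hydrogens = 16.
Molecular formula: C15H16ClNO5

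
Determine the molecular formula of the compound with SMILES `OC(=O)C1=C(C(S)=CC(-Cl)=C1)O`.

Heavy atoms from the SMILES: 7 C, 1 Cl, 3 O, 1 S.
Implicit hydrogens by atom environment:
  4 × C (aromatic): no H
  2 × C (aromatic): 1 H each → 2
  2 × O: 1 H each → 2
  1 × C: no H
  1 × Cl: no H
  1 × O: no H
  1 × S: 1 H
  Total hydrogens = 5.
Molecular formula: C7H5ClO3S

C7H5ClO3S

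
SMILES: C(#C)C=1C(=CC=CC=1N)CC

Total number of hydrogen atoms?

11

Hydrogens are implicit in SMILES; fill each atom to its normal valence:
  3 × C (aromatic): 1 H each → 3
  3 × C (aromatic): no H
  1 × C: 3 H
  1 × C: 2 H
  1 × C: 1 H
  1 × C: no H
  1 × N: 2 H
  Total hydrogens = 11.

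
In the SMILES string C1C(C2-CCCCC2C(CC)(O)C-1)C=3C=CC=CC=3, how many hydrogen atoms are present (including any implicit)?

26

Hydrogens are implicit in SMILES; fill each atom to its normal valence:
  7 × C: 2 H each → 14
  5 × C (aromatic): 1 H each → 5
  3 × C: 1 H each → 3
  1 × C: 3 H
  1 × C: no H
  1 × C (aromatic): no H
  1 × O: 1 H
  Total hydrogens = 26.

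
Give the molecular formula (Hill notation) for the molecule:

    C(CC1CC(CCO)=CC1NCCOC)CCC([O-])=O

C15H26NO4-

Heavy atoms from the SMILES: 15 C, 1 N, 4 O.
Implicit hydrogens by atom environment:
  9 × C: 2 H each → 18
  3 × C: 1 H each → 3
  2 × C: no H
  2 × O: no H
  1 × C: 3 H
  1 × N: 1 H
  1 × O: 1 H
  1 × O (charge -1): no H
  Total hydrogens = 26.
Net charge -1.
Molecular formula: C15H26NO4-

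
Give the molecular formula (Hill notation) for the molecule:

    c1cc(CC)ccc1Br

Heavy atoms from the SMILES: 1 Br, 8 C.
Implicit hydrogens by atom environment:
  4 × C (aromatic): 1 H each → 4
  2 × C (aromatic): no H
  1 × Br: no H
  1 × C: 3 H
  1 × C: 2 H
  Total hydrogens = 9.
Molecular formula: C8H9Br

C8H9Br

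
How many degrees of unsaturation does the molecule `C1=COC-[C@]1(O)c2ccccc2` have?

6

Molecular formula from the SMILES: C10H10O2.
DoU = (2C + 2 + N − H − X)/2 = (2·10 + 2 + 0 − 10 − 0)/2 = 12/2 = 6.
(Structurally: 2 ring(s) + 4 π bond(s) = 6.)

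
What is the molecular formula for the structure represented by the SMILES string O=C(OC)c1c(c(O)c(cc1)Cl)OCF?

C9H8ClFO4

Heavy atoms from the SMILES: 9 C, 1 Cl, 1 F, 4 O.
Implicit hydrogens by atom environment:
  4 × C (aromatic): no H
  3 × O: no H
  2 × C (aromatic): 1 H each → 2
  1 × C: 3 H
  1 × C: 2 H
  1 × C: no H
  1 × Cl: no H
  1 × F: no H
  1 × O: 1 H
  Total hydrogens = 8.
Molecular formula: C9H8ClFO4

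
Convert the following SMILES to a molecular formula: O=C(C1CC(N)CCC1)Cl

Heavy atoms from the SMILES: 7 C, 1 Cl, 1 N, 1 O.
Implicit hydrogens by atom environment:
  4 × C: 2 H each → 8
  2 × C: 1 H each → 2
  1 × C: no H
  1 × Cl: no H
  1 × N: 2 H
  1 × O: no H
  Total hydrogens = 12.
Molecular formula: C7H12ClNO

C7H12ClNO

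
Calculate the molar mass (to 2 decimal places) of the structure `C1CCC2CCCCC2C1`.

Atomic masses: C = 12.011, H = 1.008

138.25

Molecular formula: C10H18.
M = 10×12.011 + 18×1.008 = 138.25 g/mol.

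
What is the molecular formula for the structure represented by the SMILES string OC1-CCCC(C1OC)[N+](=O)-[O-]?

C7H13NO4

Heavy atoms from the SMILES: 7 C, 1 N, 4 O.
Implicit hydrogens by atom environment:
  3 × C: 2 H each → 6
  3 × C: 1 H each → 3
  2 × O: no H
  1 × C: 3 H
  1 × N (charge +1): no H
  1 × O: 1 H
  1 × O (charge -1): no H
  Total hydrogens = 13.
Molecular formula: C7H13NO4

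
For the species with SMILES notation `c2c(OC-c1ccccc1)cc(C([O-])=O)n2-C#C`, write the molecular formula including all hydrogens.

Heavy atoms from the SMILES: 14 C, 1 N, 3 O.
Implicit hydrogens by atom environment:
  7 × C (aromatic): 1 H each → 7
  3 × C (aromatic): no H
  2 × C: no H
  2 × O: no H
  1 × C: 2 H
  1 × C: 1 H
  1 × N (aromatic): no H
  1 × O (charge -1): no H
  Total hydrogens = 10.
Net charge -1.
Molecular formula: C14H10NO3-

C14H10NO3-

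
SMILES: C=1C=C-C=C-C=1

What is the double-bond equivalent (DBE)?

4

Molecular formula from the SMILES: C6H6.
DoU = (2C + 2 + N − H − X)/2 = (2·6 + 2 + 0 − 6 − 0)/2 = 8/2 = 4.
(Structurally: 1 ring(s) + 3 π bond(s) = 4.)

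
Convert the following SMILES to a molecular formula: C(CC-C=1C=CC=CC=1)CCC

Heavy atoms from the SMILES: 12 C.
Implicit hydrogens by atom environment:
  5 × C: 2 H each → 10
  5 × C (aromatic): 1 H each → 5
  1 × C: 3 H
  1 × C (aromatic): no H
  Total hydrogens = 18.
Molecular formula: C12H18

C12H18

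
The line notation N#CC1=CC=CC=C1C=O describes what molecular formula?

Heavy atoms from the SMILES: 8 C, 1 N, 1 O.
Implicit hydrogens by atom environment:
  4 × C (aromatic): 1 H each → 4
  2 × C (aromatic): no H
  1 × C: 1 H
  1 × C: no H
  1 × N: no H
  1 × O: no H
  Total hydrogens = 5.
Molecular formula: C8H5NO

C8H5NO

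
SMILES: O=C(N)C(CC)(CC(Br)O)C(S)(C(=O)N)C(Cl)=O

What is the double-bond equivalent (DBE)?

3

Molecular formula from the SMILES: C9H14BrClN2O4S.
DoU = (2C + 2 + N − H − X)/2 = (2·9 + 2 + 2 − 14 − 2)/2 = 6/2 = 3.
(Structurally: 0 ring(s) + 3 π bond(s) = 3.)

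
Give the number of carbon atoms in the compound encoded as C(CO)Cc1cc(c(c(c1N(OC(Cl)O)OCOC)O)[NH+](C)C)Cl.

The symbol for carbon appears 14 times in the SMILES. Lowercase c denotes aromatic carbon and counts toward C.

14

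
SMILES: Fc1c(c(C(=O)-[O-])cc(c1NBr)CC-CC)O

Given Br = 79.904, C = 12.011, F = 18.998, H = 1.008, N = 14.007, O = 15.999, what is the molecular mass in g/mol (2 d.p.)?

Molecular formula: C11H12BrFNO3-.
M = 1×79.904 + 11×12.011 + 1×18.998 + 12×1.008 + 1×14.007 + 3×15.999 = 305.12 g/mol.

305.12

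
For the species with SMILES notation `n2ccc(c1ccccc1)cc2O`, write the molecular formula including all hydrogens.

C11H9NO

Heavy atoms from the SMILES: 11 C, 1 N, 1 O.
Implicit hydrogens by atom environment:
  8 × C (aromatic): 1 H each → 8
  3 × C (aromatic): no H
  1 × N (aromatic): no H
  1 × O: 1 H
  Total hydrogens = 9.
Molecular formula: C11H9NO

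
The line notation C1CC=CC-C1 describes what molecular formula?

Heavy atoms from the SMILES: 6 C.
Implicit hydrogens by atom environment:
  4 × C: 2 H each → 8
  2 × C: 1 H each → 2
  Total hydrogens = 10.
Molecular formula: C6H10

C6H10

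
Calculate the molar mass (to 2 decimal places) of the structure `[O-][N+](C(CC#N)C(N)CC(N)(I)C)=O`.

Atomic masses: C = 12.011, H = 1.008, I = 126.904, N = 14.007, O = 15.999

Molecular formula: C7H13IN4O2.
M = 7×12.011 + 13×1.008 + 1×126.904 + 4×14.007 + 2×15.999 = 312.11 g/mol.

312.11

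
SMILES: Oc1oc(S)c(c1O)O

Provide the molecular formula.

Heavy atoms from the SMILES: 4 C, 4 O, 1 S.
Implicit hydrogens by atom environment:
  4 × C (aromatic): no H
  3 × O: 1 H each → 3
  1 × O (aromatic): no H
  1 × S: 1 H
  Total hydrogens = 4.
Molecular formula: C4H4O4S

C4H4O4S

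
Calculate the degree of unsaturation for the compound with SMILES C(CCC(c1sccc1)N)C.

Molecular formula from the SMILES: C9H15NS.
DoU = (2C + 2 + N − H − X)/2 = (2·9 + 2 + 1 − 15 − 0)/2 = 6/2 = 3.
(Structurally: 1 ring(s) + 2 π bond(s) = 3.)

3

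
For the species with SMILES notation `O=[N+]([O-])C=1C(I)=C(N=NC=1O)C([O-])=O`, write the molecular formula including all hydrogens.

Heavy atoms from the SMILES: 5 C, 1 I, 3 N, 5 O.
Implicit hydrogens by atom environment:
  4 × C (aromatic): no H
  2 × N (aromatic): no H
  2 × O: no H
  2 × O (charge -1): no H
  1 × C: no H
  1 × I: no H
  1 × N (charge +1): no H
  1 × O: 1 H
  Total hydrogens = 1.
Net charge -1.
Molecular formula: C5HIN3O5-

C5HIN3O5-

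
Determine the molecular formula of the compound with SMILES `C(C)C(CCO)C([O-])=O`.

C6H11O3-

Heavy atoms from the SMILES: 6 C, 3 O.
Implicit hydrogens by atom environment:
  3 × C: 2 H each → 6
  1 × C: 3 H
  1 × C: 1 H
  1 × C: no H
  1 × O: 1 H
  1 × O: no H
  1 × O (charge -1): no H
  Total hydrogens = 11.
Net charge -1.
Molecular formula: C6H11O3-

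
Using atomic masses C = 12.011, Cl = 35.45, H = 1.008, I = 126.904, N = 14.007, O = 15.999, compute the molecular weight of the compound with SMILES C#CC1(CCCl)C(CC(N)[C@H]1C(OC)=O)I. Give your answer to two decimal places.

355.60

Molecular formula: C11H15ClINO2.
M = 11×12.011 + 1×35.45 + 15×1.008 + 1×126.904 + 1×14.007 + 2×15.999 = 355.60 g/mol.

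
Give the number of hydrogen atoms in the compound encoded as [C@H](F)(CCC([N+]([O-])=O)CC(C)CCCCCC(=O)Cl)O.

23

Hydrogens are implicit in SMILES; fill each atom to its normal valence:
  8 × C: 2 H each → 16
  3 × C: 1 H each → 3
  2 × O: no H
  1 × C: 3 H
  1 × C: no H
  1 × Cl: no H
  1 × F: no H
  1 × N (charge +1): no H
  1 × O: 1 H
  1 × O (charge -1): no H
  Total hydrogens = 23.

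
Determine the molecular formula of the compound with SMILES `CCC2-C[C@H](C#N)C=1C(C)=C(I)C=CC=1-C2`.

Heavy atoms from the SMILES: 14 C, 1 I, 1 N.
Implicit hydrogens by atom environment:
  4 × C (aromatic): no H
  3 × C: 2 H each → 6
  2 × C: 3 H each → 6
  2 × C (aromatic): 1 H each → 2
  2 × C: 1 H each → 2
  1 × C: no H
  1 × I: no H
  1 × N: no H
  Total hydrogens = 16.
Molecular formula: C14H16IN

C14H16IN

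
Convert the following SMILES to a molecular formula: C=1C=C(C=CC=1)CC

Heavy atoms from the SMILES: 8 C.
Implicit hydrogens by atom environment:
  5 × C (aromatic): 1 H each → 5
  1 × C: 3 H
  1 × C: 2 H
  1 × C (aromatic): no H
  Total hydrogens = 10.
Molecular formula: C8H10

C8H10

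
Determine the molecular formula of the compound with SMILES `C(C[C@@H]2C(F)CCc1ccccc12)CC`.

Heavy atoms from the SMILES: 14 C, 1 F.
Implicit hydrogens by atom environment:
  5 × C: 2 H each → 10
  4 × C (aromatic): 1 H each → 4
  2 × C: 1 H each → 2
  2 × C (aromatic): no H
  1 × C: 3 H
  1 × F: no H
  Total hydrogens = 19.
Molecular formula: C14H19F

C14H19F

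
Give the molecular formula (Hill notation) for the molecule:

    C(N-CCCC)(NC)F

C6H15FN2

Heavy atoms from the SMILES: 6 C, 1 F, 2 N.
Implicit hydrogens by atom environment:
  3 × C: 2 H each → 6
  2 × C: 3 H each → 6
  2 × N: 1 H each → 2
  1 × C: 1 H
  1 × F: no H
  Total hydrogens = 15.
Molecular formula: C6H15FN2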